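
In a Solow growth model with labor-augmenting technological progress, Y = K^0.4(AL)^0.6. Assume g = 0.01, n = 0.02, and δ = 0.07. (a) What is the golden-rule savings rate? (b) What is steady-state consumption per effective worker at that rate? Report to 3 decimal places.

n + g + δ = 0.02 + 0.01 + 0.07 = 0.1.
For Cobb-Douglas, s_gold equals capital's share: s_gold = 0.4.
Setting f'(k) = n+g+δ gives 0.4·k^(0.4−1) = 0.1, hence k_gold = (0.4/0.1)^(1/0.6) ≈ 10.0794.
y_gold = 10.0794^0.4 ≈ 2.5198; c_gold = (1−0.4)·y_gold ≈ 1.5119.

(a) s_gold = 0.400; (b) c_gold ≈ 1.512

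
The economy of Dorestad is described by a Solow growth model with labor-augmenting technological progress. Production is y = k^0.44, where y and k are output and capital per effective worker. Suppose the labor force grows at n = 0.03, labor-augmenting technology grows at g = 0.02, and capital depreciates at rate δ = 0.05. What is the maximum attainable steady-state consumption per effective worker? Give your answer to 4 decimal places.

c_gold ≈ 1.7937

n + g + δ = 0.03 + 0.02 + 0.05 = 0.1.
At the golden rule the marginal product of capital equals n+g+δ: 0.44·k^(0.44−1) = 0.1. Solving, k_gold = (0.44/0.1)^(1/0.56) ≈ 14.0936.
y_gold = 14.0936^0.44 ≈ 3.2031.
c_gold = y_gold − (n+g+δ)·k_gold = 3.2031 − 0.1·14.0936 ≈ 1.7937.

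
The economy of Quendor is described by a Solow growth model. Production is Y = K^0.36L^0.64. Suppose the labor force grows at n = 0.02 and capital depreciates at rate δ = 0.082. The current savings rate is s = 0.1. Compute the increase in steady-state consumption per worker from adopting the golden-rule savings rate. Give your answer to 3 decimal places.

Δc ≈ 0.411

Capital per worker breaks even when investment replaces (n + δ)·k; here n + δ = 0.102.
Current steady state (s = 0.1): k* = (0.1/0.102)^(1/0.64) ≈ 0.9695, y* = 0.9695^0.36 ≈ 0.9889, c* = (1−0.1)·0.9889 ≈ 0.8900.
Golden rule sets MPK = n+δ: 0.36·k^(0.36−1) = 0.102, so k_gold = (0.36/0.102)^(1/0.64) ≈ 7.1744.
y_gold = 7.1744^0.36 ≈ 2.0327, c_gold = y_gold − 0.102·k_gold ≈ 1.3010.
Gain: Δc = 1.3010 − 0.8900 ≈ 0.4109.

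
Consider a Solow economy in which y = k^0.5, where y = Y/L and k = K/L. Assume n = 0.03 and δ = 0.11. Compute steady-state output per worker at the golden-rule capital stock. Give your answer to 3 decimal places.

n + δ = 0.03 + 0.11 = 0.14.
Maximizing c = f(k) − (n+δ)·k gives f'(k) = n+δ, i.e. 0.5·k^(0.5−1) = 0.14, so k_gold = (0.5/0.14)^(1/0.5) ≈ 12.7551.
Output: y_gold = k_gold^0.5 = 12.7551^0.5 ≈ 3.5714.

y_gold ≈ 3.571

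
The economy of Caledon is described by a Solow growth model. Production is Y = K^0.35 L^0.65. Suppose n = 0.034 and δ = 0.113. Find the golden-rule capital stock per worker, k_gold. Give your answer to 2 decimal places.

k_gold ≈ 3.80

n + δ = 0.034 + 0.113 = 0.147.
Maximizing c = f(k) − (n+δ)·k gives f'(k) = n+δ, i.e. 0.35·k^(0.35−1) = 0.147, so k_gold = (0.35/0.147)^(1/0.65) ≈ 3.7985.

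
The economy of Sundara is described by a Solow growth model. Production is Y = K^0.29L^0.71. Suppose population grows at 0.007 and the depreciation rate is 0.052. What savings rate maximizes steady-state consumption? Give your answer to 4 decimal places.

s_gold = 0.2900

Capital per worker breaks even when investment replaces (n + δ)·k; here n + δ = 0.059.
At the golden rule MPK = n+δ, and in any Cobb-Douglas steady state s = (n+δ)·k/y = MPK·k/y = capital's share 0.29.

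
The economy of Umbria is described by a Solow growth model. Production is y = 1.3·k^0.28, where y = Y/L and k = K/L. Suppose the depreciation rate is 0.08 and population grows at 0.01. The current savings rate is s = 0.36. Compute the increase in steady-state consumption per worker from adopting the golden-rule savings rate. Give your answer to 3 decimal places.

Δc ≈ 0.032

Break-even investment rate: n + δ = 0.01 + 0.08 = 0.09.
Current steady state (s = 0.36): k* = (0.36·1.3/0.09)^(1/0.72) ≈ 9.8730, y* = 1.3·9.8730^0.28 ≈ 2.4682, c* = (1−0.36)·2.4682 ≈ 1.5797.
Setting f'(k) = n+δ gives 0.28·1.3·k^(0.28−1) = 0.09, hence k_gold = (0.28·1.3/0.09)^(1/0.72) ≈ 6.9640.
y_gold = 1.3·6.9640^0.28 ≈ 2.2384, c_gold = y_gold − 0.09·k_gold ≈ 1.6117.
Gain: Δc = 1.6117 − 1.5797 ≈ 0.0320.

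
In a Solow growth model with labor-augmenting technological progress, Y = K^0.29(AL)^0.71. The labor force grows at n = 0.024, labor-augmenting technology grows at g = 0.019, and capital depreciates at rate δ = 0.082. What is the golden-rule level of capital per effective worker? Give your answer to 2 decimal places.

k_gold ≈ 3.27

Break-even investment rate: n + g + δ = 0.024 + 0.019 + 0.082 = 0.125.
Golden rule sets MPK = n+g+δ: 0.29·k^(0.29−1) = 0.125, so k_gold = (0.29/0.125)^(1/0.71) ≈ 3.2717.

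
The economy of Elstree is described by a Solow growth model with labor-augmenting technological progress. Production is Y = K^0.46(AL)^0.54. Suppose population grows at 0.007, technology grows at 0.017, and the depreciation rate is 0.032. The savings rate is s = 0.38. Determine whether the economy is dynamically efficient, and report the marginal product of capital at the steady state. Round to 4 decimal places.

Capital per effective worker breaks even when investment replaces (n + g + δ)·k; here n + g + δ = 0.056.
Steady-state k*: s·k^0.46 = 0.056·k gives k* = (0.38/0.056)^(1/0.54) ≈ 34.6730.
MPK = 0.46·34.6730^(-0.54) ≈ 0.0678.
MPK > n+g+δ = 0.056, so the economy is dynamically efficient (under-saving).

dynamically efficient; MPK ≈ 0.0678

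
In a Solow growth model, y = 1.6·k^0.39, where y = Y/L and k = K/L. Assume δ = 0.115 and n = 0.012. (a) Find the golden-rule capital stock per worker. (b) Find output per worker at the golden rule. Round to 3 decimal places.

Break-even investment rate: n + δ = 0.012 + 0.115 = 0.127.
Setting f'(k) = n+δ gives 0.39·1.6·k^(0.39−1) = 0.127, hence k_gold = (0.39·1.6/0.127)^(1/0.61) ≈ 13.5960.
y_gold = 1.6·13.5960^0.39 ≈ 4.4274.

(a) k_gold ≈ 13.596; (b) y_gold ≈ 4.427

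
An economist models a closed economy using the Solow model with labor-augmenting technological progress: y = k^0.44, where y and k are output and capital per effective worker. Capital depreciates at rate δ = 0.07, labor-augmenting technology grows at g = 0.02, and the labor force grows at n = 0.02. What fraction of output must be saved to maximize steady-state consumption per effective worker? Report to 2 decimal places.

n + g + δ = 0.02 + 0.02 + 0.07 = 0.11.
At the golden rule MPK = n+g+δ, and in any Cobb-Douglas steady state s = (n+g+δ)·k/y = MPK·k/y = capital's share 0.44.

s_gold = 0.44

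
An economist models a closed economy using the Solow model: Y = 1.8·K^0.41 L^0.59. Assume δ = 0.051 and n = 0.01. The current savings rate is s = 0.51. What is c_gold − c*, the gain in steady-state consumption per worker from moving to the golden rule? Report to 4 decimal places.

Capital per worker breaks even when investment replaces (n + δ)·k; here n + δ = 0.061.
Current steady state (s = 0.51): k* = (0.51·1.8/0.061)^(1/0.59) ≈ 99.0340, y* = 1.8·99.0340^0.41 ≈ 11.8452, c* = (1−0.51)·11.8452 ≈ 5.8042.
At the golden rule the marginal product of capital equals n+δ: 0.41·1.8·k^(0.41−1) = 0.061. Solving, k_gold = (0.41·1.8/0.061)^(1/0.59) ≈ 68.4116.
y_gold = 1.8·68.4116^0.41 ≈ 10.1783, c_gold = y_gold − 0.061·k_gold ≈ 6.0052.
Gain: Δc = 6.0052 − 5.8042 ≈ 0.2010.

Δc ≈ 0.2010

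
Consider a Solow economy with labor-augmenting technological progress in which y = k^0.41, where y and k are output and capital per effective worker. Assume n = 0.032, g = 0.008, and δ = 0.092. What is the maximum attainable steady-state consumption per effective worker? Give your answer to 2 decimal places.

n + g + δ = 0.032 + 0.008 + 0.092 = 0.132.
At the golden rule the marginal product of capital equals n+g+δ: 0.41·k^(0.41−1) = 0.132. Solving, k_gold = (0.41/0.132)^(1/0.59) ≈ 6.8274.
y_gold = 6.8274^0.41 ≈ 2.1981.
c_gold = y_gold − (n+g+δ)·k_gold = 2.1981 − 0.132·6.8274 ≈ 1.2969.

c_gold ≈ 1.30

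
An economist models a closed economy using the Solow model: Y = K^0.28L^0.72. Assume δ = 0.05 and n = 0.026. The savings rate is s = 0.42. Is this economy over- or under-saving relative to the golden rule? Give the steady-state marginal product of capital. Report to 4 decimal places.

over-saving; MPK ≈ 0.0507

Break-even investment rate: n + δ = 0.026 + 0.05 = 0.076.
Steady-state k*: s·k^0.28 = 0.076·k gives k* = (0.42/0.076)^(1/0.72) ≈ 10.7439.
MPK = 0.28·10.7439^(-0.72) ≈ 0.0507.
MPK < n+δ = 0.076, so the economy is dynamically inefficient (over-saving).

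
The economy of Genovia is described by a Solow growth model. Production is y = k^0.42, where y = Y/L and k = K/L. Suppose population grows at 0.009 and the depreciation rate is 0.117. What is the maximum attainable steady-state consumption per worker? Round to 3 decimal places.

Break-even investment rate: n + δ = 0.009 + 0.117 = 0.126.
At the golden rule the marginal product of capital equals n+δ: 0.42·k^(0.42−1) = 0.126. Solving, k_gold = (0.42/0.126)^(1/0.58) ≈ 7.9710.
y_gold = 7.9710^0.42 ≈ 2.3913.
c_gold = y_gold − (n+δ)·k_gold = 2.3913 − 0.126·7.9710 ≈ 1.3870.

c_gold ≈ 1.387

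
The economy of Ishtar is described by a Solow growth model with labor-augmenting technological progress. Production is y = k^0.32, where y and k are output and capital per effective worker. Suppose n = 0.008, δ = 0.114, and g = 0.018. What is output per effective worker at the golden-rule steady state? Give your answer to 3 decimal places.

Break-even investment rate: n + g + δ = 0.008 + 0.018 + 0.114 = 0.14.
Golden rule sets MPK = n+g+δ: 0.32·k^(0.32−1) = 0.14, so k_gold = (0.32/0.14)^(1/0.68) ≈ 3.3727.
Output: y_gold = k_gold^0.32 = 3.3727^0.32 ≈ 1.4755.

y_gold ≈ 1.476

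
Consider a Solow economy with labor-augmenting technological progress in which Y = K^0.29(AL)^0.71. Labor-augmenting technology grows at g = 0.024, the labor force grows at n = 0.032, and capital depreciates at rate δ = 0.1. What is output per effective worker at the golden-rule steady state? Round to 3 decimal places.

Break-even investment rate: n + g + δ = 0.032 + 0.024 + 0.1 = 0.156.
At the golden rule the marginal product of capital equals n+g+δ: 0.29·k^(0.29−1) = 0.156. Solving, k_gold = (0.29/0.156)^(1/0.71) ≈ 2.3947.
Output: y_gold = k_gold^0.29 = 2.3947^0.29 ≈ 1.2882.

y_gold ≈ 1.288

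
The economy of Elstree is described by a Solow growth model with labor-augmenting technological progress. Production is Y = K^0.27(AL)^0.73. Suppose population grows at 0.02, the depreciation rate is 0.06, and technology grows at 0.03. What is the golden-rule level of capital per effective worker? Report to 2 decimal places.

The effective depreciation rate is n + g + δ = 0.02 + 0.03 + 0.06 = 0.11.
Maximizing c = f(k) − (n+g+δ)·k gives f'(k) = n+g+δ, i.e. 0.27·k^(0.27−1) = 0.11, so k_gold = (0.27/0.11)^(1/0.73) ≈ 3.4214.

k_gold ≈ 3.42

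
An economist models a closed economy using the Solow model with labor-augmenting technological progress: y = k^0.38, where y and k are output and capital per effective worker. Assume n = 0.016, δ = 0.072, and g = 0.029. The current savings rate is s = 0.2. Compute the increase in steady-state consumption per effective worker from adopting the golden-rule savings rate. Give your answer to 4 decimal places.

Δc ≈ 0.1651

The effective depreciation rate is n + g + δ = 0.016 + 0.029 + 0.072 = 0.117.
Current steady state (s = 0.2): k* = (0.2/0.117)^(1/0.62) ≈ 2.3744, y* = 2.3744^0.38 ≈ 1.3890, c* = (1−0.2)·1.3890 ≈ 1.1112.
At the golden rule the marginal product of capital equals n+g+δ: 0.38·k^(0.38−1) = 0.117. Solving, k_gold = (0.38/0.117)^(1/0.62) ≈ 6.6859.
y_gold = 6.6859^0.38 ≈ 2.0585, c_gold = y_gold − 0.117·k_gold ≈ 1.2763.
Gain: Δc = 1.2763 − 1.1112 ≈ 0.1651.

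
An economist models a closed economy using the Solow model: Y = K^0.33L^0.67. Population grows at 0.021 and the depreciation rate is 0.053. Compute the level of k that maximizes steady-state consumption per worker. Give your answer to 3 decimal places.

k_gold ≈ 9.313

Break-even investment rate: n + δ = 0.021 + 0.053 = 0.074.
Maximizing c = f(k) − (n+δ)·k gives f'(k) = n+δ, i.e. 0.33·k^(0.33−1) = 0.074, so k_gold = (0.33/0.074)^(1/0.67) ≈ 9.3127.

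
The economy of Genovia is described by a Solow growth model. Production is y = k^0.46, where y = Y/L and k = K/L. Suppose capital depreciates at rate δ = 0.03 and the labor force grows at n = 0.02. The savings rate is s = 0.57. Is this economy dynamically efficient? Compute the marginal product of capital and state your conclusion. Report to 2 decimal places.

n + δ = 0.02 + 0.03 = 0.05.
Steady-state k*: s·k^0.46 = 0.05·k gives k* = (0.57/0.05)^(1/0.54) ≈ 90.6215.
MPK = 0.46·90.6215^(-0.54) ≈ 0.0404.
MPK < n+δ = 0.05, so the economy is dynamically inefficient (over-saving).

dynamically inefficient; MPK ≈ 0.04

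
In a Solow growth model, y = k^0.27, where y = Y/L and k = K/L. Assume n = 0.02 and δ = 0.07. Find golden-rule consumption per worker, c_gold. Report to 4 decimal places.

n + δ = 0.02 + 0.07 = 0.09.
Maximizing c = f(k) − (n+δ)·k gives f'(k) = n+δ, i.e. 0.27·k^(0.27−1) = 0.09, so k_gold = (0.27/0.09)^(1/0.73) ≈ 4.5039.
y_gold = 4.5039^0.27 ≈ 1.5013.
c_gold = y_gold − (n+δ)·k_gold = 1.5013 − 0.09·4.5039 ≈ 1.0960.

c_gold ≈ 1.0960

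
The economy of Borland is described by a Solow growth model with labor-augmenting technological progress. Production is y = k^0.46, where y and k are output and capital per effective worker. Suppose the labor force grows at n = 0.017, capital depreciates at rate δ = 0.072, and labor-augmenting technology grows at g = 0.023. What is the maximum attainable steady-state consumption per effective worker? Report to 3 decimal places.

c_gold ≈ 1.799

The effective depreciation rate is n + g + δ = 0.017 + 0.023 + 0.072 = 0.112.
Setting f'(k) = n+g+δ gives 0.46·k^(0.46−1) = 0.112, hence k_gold = (0.46/0.112)^(1/0.54) ≈ 13.6831.
y_gold = 13.6831^0.46 ≈ 3.3315.
c_gold = y_gold − (n+g+δ)·k_gold = 3.3315 − 0.112·13.6831 ≈ 1.7990.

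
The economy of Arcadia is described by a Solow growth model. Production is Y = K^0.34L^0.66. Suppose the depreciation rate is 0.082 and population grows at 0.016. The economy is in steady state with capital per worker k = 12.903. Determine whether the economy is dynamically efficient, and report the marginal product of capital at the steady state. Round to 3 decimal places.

The effective depreciation rate is n + δ = 0.016 + 0.082 = 0.098.
MPK = 0.34·k^(0.34−1) = 0.34·12.903^(-0.66) ≈ 0.0629.
MPK < 0.098, so the economy is dynamically inefficient (over-saving).

dynamically inefficient; MPK ≈ 0.063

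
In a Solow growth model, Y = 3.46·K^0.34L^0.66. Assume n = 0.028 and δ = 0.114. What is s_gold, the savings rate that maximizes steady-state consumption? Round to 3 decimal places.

Break-even investment rate: n + δ = 0.028 + 0.114 = 0.142.
At the golden rule MPK = n+δ, and in any Cobb-Douglas steady state s = (n+δ)·k/y = MPK·k/y = capital's share 0.34.

s_gold = 0.340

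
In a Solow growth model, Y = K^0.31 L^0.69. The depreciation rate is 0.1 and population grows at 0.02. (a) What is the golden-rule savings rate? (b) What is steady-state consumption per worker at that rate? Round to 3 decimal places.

Break-even investment rate: n + δ = 0.02 + 0.1 = 0.12.
For Cobb-Douglas, s_gold equals capital's share: s_gold = 0.31.
Setting f'(k) = n+δ gives 0.31·k^(0.31−1) = 0.12, hence k_gold = (0.31/0.12)^(1/0.69) ≈ 3.9570.
y_gold = 3.9570^0.31 ≈ 1.5317; c_gold = (1−0.31)·y_gold ≈ 1.0569.

(a) s_gold = 0.310; (b) c_gold ≈ 1.057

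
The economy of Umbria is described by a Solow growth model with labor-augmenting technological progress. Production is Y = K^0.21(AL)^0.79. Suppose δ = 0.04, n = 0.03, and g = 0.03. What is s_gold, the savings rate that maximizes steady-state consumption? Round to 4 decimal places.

Break-even investment rate: n + g + δ = 0.03 + 0.03 + 0.04 = 0.1.
At the golden rule MPK = n+g+δ, and in any Cobb-Douglas steady state s = (n+g+δ)·k/y = MPK·k/y = capital's share 0.21.

s_gold = 0.2100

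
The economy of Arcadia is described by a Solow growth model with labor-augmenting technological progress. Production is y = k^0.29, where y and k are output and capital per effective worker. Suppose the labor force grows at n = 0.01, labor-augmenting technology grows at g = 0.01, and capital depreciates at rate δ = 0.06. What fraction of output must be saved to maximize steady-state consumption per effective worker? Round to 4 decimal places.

s_gold = 0.2900

The effective depreciation rate is n + g + δ = 0.01 + 0.01 + 0.06 = 0.08.
At the golden rule MPK = n+g+δ, and in any Cobb-Douglas steady state s = (n+g+δ)·k/y = MPK·k/y = capital's share 0.29.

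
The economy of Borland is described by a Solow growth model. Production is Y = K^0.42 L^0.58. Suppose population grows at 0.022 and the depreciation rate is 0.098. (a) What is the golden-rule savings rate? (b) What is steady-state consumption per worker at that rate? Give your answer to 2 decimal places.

(a) s_gold = 0.42; (b) c_gold ≈ 1.44

Capital per worker breaks even when investment replaces (n + δ)·k; here n + δ = 0.12.
For Cobb-Douglas, s_gold equals capital's share: s_gold = 0.42.
Maximizing c = f(k) − (n+δ)·k gives f'(k) = n+δ, i.e. 0.42·k^(0.42−1) = 0.12, so k_gold = (0.42/0.12)^(1/0.58) ≈ 8.6706.
y_gold = 8.6706^0.42 ≈ 2.4773; c_gold = (1−0.42)·y_gold ≈ 1.4368.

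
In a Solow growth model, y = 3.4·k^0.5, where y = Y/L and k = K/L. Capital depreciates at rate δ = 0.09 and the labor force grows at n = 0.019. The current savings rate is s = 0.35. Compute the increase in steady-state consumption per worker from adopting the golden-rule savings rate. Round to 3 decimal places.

Δc ≈ 2.386

The effective depreciation rate is n + δ = 0.019 + 0.09 = 0.109.
Current steady state (s = 0.35): k* = (0.35·3.4/0.109)^(1/0.5) ≈ 119.1903, y* = 3.4·119.1903^0.5 ≈ 37.1193, c* = (1−0.35)·37.1193 ≈ 24.1275.
At the golden rule the marginal product of capital equals n+δ: 0.5·3.4·k^(0.5−1) = 0.109. Solving, k_gold = (0.5·3.4/0.109)^(1/0.5) ≈ 243.2455.
y_gold = 3.4·243.2455^0.5 ≈ 53.0275, c_gold = y_gold − 0.109·k_gold ≈ 26.5138.
Gain: Δc = 26.5138 − 24.1275 ≈ 2.3862.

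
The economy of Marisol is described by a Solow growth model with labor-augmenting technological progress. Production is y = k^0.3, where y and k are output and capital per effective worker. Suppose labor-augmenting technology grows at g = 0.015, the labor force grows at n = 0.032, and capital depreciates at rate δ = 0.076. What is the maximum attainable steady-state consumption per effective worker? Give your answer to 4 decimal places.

c_gold ≈ 1.0258

Capital per effective worker breaks even when investment replaces (n + g + δ)·k; here n + g + δ = 0.123.
Golden rule sets MPK = n+g+δ: 0.3·k^(0.3−1) = 0.123, so k_gold = (0.3/0.123)^(1/0.7) ≈ 3.5741.
y_gold = 3.5741^0.3 ≈ 1.4654.
c_gold = y_gold − (n+g+δ)·k_gold = 1.4654 − 0.123·3.5741 ≈ 1.0258.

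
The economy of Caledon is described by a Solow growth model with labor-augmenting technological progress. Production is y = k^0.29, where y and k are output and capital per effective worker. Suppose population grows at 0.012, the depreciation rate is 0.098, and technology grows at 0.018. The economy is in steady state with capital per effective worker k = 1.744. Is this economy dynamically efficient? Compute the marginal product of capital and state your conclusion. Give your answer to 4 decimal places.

Capital per effective worker breaks even when investment replaces (n + g + δ)·k; here n + g + δ = 0.128.
MPK = 0.29·k^(0.29−1) = 0.29·1.744^(-0.71) ≈ 0.1954.
MPK > 0.128, so the economy is dynamically efficient (under-saving).

dynamically efficient; MPK ≈ 0.1954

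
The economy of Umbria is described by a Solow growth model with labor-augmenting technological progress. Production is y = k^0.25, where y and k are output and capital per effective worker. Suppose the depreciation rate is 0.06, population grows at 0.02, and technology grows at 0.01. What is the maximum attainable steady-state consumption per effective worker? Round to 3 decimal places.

c_gold ≈ 1.054

Capital per effective worker breaks even when investment replaces (n + g + δ)·k; here n + g + δ = 0.09.
Setting f'(k) = n+g+δ gives 0.25·k^(0.25−1) = 0.09, hence k_gold = (0.25/0.09)^(1/0.75) ≈ 3.9048.
y_gold = 3.9048^0.25 ≈ 1.4057.
c_gold = y_gold − (n+g+δ)·k_gold = 1.4057 − 0.09·3.9048 ≈ 1.0543.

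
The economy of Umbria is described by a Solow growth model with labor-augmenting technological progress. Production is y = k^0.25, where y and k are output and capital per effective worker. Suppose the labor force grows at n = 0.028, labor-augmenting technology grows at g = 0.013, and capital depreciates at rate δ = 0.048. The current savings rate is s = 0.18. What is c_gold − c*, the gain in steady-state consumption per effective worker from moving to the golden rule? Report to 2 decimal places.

n + g + δ = 0.028 + 0.013 + 0.048 = 0.089.
Current steady state (s = 0.18): k* = (0.18/0.089)^(1/0.75) ≈ 2.5577, y* = 2.5577^0.25 ≈ 1.2646, c* = (1−0.18)·1.2646 ≈ 1.0370.
Golden rule sets MPK = n+g+δ: 0.25·k^(0.25−1) = 0.089, so k_gold = (0.25/0.089)^(1/0.75) ≈ 3.9634.
y_gold = 3.9634^0.25 ≈ 1.4110, c_gold = y_gold − 0.089·k_gold ≈ 1.0582.
Gain: Δc = 1.0582 − 1.0370 ≈ 0.0212.

Δc ≈ 0.02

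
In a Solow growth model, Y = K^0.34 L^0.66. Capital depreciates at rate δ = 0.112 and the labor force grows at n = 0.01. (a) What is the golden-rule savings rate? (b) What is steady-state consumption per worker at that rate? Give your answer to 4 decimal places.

(a) s_gold = 0.3400; (b) c_gold ≈ 1.1190

Capital per worker breaks even when investment replaces (n + δ)·k; here n + δ = 0.122.
For Cobb-Douglas, s_gold equals capital's share: s_gold = 0.34.
At the golden rule the marginal product of capital equals n+δ: 0.34·k^(0.34−1) = 0.122. Solving, k_gold = (0.34/0.122)^(1/0.66) ≈ 4.7252.
y_gold = 4.7252^0.34 ≈ 1.6955; c_gold = (1−0.34)·y_gold ≈ 1.1190.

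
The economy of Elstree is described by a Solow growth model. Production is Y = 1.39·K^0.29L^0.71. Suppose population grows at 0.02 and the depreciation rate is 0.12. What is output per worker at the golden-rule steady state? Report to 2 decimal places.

Capital per worker breaks even when investment replaces (n + δ)·k; here n + δ = 0.14.
At the golden rule the marginal product of capital equals n+δ: 0.29·1.39·k^(0.29−1) = 0.14. Solving, k_gold = (0.29·1.39/0.14)^(1/0.71) ≈ 4.4349.
Output: y_gold = 1.39·k_gold^0.29 = 1.39·4.4349^0.29 ≈ 2.1410.

y_gold ≈ 2.14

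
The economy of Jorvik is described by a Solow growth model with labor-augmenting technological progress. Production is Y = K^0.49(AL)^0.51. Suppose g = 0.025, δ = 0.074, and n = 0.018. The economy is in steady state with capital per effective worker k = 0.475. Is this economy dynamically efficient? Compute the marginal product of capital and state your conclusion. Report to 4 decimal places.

dynamically efficient; MPK ≈ 0.7163

Capital per effective worker breaks even when investment replaces (n + g + δ)·k; here n + g + δ = 0.117.
MPK = 0.49·k^(0.49−1) = 0.49·0.475^(-0.51) ≈ 0.7163.
MPK > 0.117, so the economy is dynamically efficient (under-saving).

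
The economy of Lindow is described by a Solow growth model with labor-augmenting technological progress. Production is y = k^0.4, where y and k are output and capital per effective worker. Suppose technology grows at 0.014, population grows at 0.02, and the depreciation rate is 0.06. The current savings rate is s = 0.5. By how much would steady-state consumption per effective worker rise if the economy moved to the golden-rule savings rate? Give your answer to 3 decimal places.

Δc ≈ 0.052

n + g + δ = 0.02 + 0.014 + 0.06 = 0.094.
Current steady state (s = 0.5): k* = (0.5/0.094)^(1/0.6) ≈ 16.2083, y* = 16.2083^0.4 ≈ 3.0472, c* = (1−0.5)·3.0472 ≈ 1.5236.
Golden rule sets MPK = n+g+δ: 0.4·k^(0.4−1) = 0.094, so k_gold = (0.4/0.094)^(1/0.6) ≈ 11.1743.
y_gold = 11.1743^0.4 ≈ 2.6260, c_gold = y_gold − 0.094·k_gold ≈ 1.5756.
Gain: Δc = 1.5756 − 1.5236 ≈ 0.0520.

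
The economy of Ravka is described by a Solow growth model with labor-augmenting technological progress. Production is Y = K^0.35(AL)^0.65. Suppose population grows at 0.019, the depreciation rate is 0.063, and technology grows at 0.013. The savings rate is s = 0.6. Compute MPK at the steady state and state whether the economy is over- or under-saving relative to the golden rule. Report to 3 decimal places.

over-saving; MPK ≈ 0.055

Capital per effective worker breaks even when investment replaces (n + g + δ)·k; here n + g + δ = 0.095.
Steady-state k*: s·k^0.35 = 0.095·k gives k* = (0.6/0.095)^(1/0.65) ≈ 17.0383.
MPK = 0.35·17.0383^(-0.65) ≈ 0.0554.
MPK < n+g+δ = 0.095, so the economy is dynamically inefficient (over-saving).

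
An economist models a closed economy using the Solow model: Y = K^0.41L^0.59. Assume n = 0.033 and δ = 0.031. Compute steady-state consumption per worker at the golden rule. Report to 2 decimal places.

c_gold ≈ 2.14

n + δ = 0.033 + 0.031 = 0.064.
Maximizing c = f(k) − (n+δ)·k gives f'(k) = n+δ, i.e. 0.41·k^(0.41−1) = 0.064, so k_gold = (0.41/0.064)^(1/0.59) ≈ 23.2876.
y_gold = 23.2876^0.41 ≈ 3.6351.
c_gold = y_gold − (n+δ)·k_gold = 3.6351 − 0.064·23.2876 ≈ 2.1447.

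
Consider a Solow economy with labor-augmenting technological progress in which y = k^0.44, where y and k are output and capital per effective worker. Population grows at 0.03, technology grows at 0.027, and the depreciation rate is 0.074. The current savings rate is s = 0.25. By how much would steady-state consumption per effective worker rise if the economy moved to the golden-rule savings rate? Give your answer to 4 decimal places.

Δc ≈ 0.2046

n + g + δ = 0.03 + 0.027 + 0.074 = 0.131.
Current steady state (s = 0.25): k* = (0.25/0.131)^(1/0.56) ≈ 3.1710, y* = 3.1710^0.44 ≈ 1.6616, c* = (1−0.25)·1.6616 ≈ 1.2462.
At the golden rule the marginal product of capital equals n+g+δ: 0.44·k^(0.44−1) = 0.131. Solving, k_gold = (0.44/0.131)^(1/0.56) ≈ 8.7018.
y_gold = 8.7018^0.44 ≈ 2.5908, c_gold = y_gold − 0.131·k_gold ≈ 1.4508.
Gain: Δc = 1.4508 − 1.2462 ≈ 0.2046.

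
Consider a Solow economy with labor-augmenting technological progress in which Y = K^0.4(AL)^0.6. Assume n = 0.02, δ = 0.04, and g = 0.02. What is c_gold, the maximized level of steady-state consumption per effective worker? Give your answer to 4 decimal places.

Capital per effective worker breaks even when investment replaces (n + g + δ)·k; here n + g + δ = 0.08.
At the golden rule the marginal product of capital equals n+g+δ: 0.4·k^(0.4−1) = 0.08. Solving, k_gold = (0.4/0.08)^(1/0.6) ≈ 14.6201.
y_gold = 14.6201^0.4 ≈ 2.9240.
c_gold = y_gold − (n+g+δ)·k_gold = 2.9240 − 0.08·14.6201 ≈ 1.7544.

c_gold ≈ 1.7544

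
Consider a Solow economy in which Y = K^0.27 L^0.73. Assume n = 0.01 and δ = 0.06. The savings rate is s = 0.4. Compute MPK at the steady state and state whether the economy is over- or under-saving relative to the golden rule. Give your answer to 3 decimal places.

over-saving; MPK ≈ 0.047

The effective depreciation rate is n + δ = 0.01 + 0.06 = 0.07.
Steady-state k*: s·k^0.27 = 0.07·k gives k* = (0.4/0.07)^(1/0.73) ≈ 10.8877.
MPK = 0.27·10.8877^(-0.73) ≈ 0.0473.
MPK < n+δ = 0.07, so the economy is dynamically inefficient (over-saving).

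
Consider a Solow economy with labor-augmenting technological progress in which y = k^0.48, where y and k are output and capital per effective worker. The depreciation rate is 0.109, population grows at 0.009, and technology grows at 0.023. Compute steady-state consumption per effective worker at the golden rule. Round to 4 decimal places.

Break-even investment rate: n + g + δ = 0.009 + 0.023 + 0.109 = 0.141.
Setting f'(k) = n+g+δ gives 0.48·k^(0.48−1) = 0.141, hence k_gold = (0.48/0.141)^(1/0.52) ≈ 10.5468.
y_gold = 10.5468^0.48 ≈ 3.0981.
c_gold = y_gold − (n+g+δ)·k_gold = 3.0981 − 0.141·10.5468 ≈ 1.6110.

c_gold ≈ 1.6110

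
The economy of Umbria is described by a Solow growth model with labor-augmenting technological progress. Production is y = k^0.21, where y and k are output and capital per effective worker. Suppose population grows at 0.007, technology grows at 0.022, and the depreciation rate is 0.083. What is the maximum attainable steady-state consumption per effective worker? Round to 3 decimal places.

n + g + δ = 0.007 + 0.022 + 0.083 = 0.112.
At the golden rule the marginal product of capital equals n+g+δ: 0.21·k^(0.21−1) = 0.112. Solving, k_gold = (0.21/0.112)^(1/0.79) ≈ 2.2160.
y_gold = 2.2160^0.21 ≈ 1.1819.
c_gold = y_gold − (n+g+δ)·k_gold = 1.1819 − 0.112·2.2160 ≈ 0.9337.

c_gold ≈ 0.934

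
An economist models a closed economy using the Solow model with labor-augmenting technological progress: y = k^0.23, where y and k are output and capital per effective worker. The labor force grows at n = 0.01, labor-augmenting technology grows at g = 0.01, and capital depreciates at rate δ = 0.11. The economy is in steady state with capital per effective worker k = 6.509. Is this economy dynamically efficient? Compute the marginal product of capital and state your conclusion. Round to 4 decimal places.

dynamically inefficient; MPK ≈ 0.0544

The effective depreciation rate is n + g + δ = 0.01 + 0.01 + 0.11 = 0.13.
MPK = 0.23·k^(0.23−1) = 0.23·6.509^(-0.77) ≈ 0.0544.
MPK < 0.13, so the economy is dynamically inefficient (over-saving).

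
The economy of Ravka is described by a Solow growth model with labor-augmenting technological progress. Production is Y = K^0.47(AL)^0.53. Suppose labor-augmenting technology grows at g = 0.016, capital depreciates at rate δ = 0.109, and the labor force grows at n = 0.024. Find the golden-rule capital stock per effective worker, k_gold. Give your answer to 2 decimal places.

k_gold ≈ 8.74

Break-even investment rate: n + g + δ = 0.024 + 0.016 + 0.109 = 0.149.
Setting f'(k) = n+g+δ gives 0.47·k^(0.47−1) = 0.149, hence k_gold = (0.47/0.149)^(1/0.53) ≈ 8.7366.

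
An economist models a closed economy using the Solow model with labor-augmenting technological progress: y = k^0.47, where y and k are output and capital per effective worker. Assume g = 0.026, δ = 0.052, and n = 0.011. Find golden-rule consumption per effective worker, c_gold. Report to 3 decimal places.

c_gold ≈ 2.318

Break-even investment rate: n + g + δ = 0.011 + 0.026 + 0.052 = 0.089.
Setting f'(k) = n+g+δ gives 0.47·k^(0.47−1) = 0.089, hence k_gold = (0.47/0.089)^(1/0.53) ≈ 23.0993.
y_gold = 23.0993^0.47 ≈ 4.3741.
c_gold = y_gold − (n+g+δ)·k_gold = 4.3741 − 0.089·23.0993 ≈ 2.3183.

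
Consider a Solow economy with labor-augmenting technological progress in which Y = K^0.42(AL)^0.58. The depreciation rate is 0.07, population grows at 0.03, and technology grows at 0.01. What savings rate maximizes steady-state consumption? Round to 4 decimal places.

Capital per effective worker breaks even when investment replaces (n + g + δ)·k; here n + g + δ = 0.11.
At the golden rule MPK = n+g+δ, and in any Cobb-Douglas steady state s = (n+g+δ)·k/y = MPK·k/y = capital's share 0.42.

s_gold = 0.4200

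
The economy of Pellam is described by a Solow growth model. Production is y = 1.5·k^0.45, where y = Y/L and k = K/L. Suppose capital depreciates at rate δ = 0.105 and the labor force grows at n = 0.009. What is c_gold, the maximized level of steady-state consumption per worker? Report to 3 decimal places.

c_gold ≈ 3.535

Capital per worker breaks even when investment replaces (n + δ)·k; here n + δ = 0.114.
Setting f'(k) = n+δ gives 0.45·1.5·k^(0.45−1) = 0.114, hence k_gold = (0.45·1.5/0.114)^(1/0.55) ≈ 25.3724.
y_gold = 1.5·25.3724^0.45 ≈ 6.4277.
c_gold = y_gold − (n+δ)·k_gold = 6.4277 − 0.114·25.3724 ≈ 3.5352.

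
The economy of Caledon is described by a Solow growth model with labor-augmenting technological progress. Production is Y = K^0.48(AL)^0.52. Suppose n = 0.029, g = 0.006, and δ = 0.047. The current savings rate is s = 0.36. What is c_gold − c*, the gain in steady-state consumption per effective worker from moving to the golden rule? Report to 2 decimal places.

Break-even investment rate: n + g + δ = 0.029 + 0.006 + 0.047 = 0.082.
Current steady state (s = 0.36): k* = (0.36/0.082)^(1/0.52) ≈ 17.2011, y* = 17.2011^0.48 ≈ 3.9180, c* = (1−0.36)·3.9180 ≈ 2.5075.
Golden rule sets MPK = n+g+δ: 0.48·k^(0.48−1) = 0.082, so k_gold = (0.48/0.082)^(1/0.52) ≈ 29.9104.
y_gold = 29.9104^0.48 ≈ 5.1097, c_gold = y_gold − 0.082·k_gold ≈ 2.6570.
Gain: Δc = 2.6570 − 2.5075 ≈ 0.1495.

Δc ≈ 0.15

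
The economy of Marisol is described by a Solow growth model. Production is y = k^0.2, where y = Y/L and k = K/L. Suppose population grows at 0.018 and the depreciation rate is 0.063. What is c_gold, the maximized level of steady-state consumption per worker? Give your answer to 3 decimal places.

n + δ = 0.018 + 0.063 = 0.081.
Setting f'(k) = n+δ gives 0.2·k^(0.2−1) = 0.081, hence k_gold = (0.2/0.081)^(1/0.8) ≈ 3.0951.
y_gold = 3.0951^0.2 ≈ 1.2535.
c_gold = y_gold − (n+δ)·k_gold = 1.2535 − 0.081·3.0951 ≈ 1.0028.

c_gold ≈ 1.003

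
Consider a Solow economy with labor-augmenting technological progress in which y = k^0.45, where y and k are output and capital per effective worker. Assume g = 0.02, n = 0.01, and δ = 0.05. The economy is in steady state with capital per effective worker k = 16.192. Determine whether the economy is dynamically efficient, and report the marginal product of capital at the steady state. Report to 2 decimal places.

dynamically efficient; MPK ≈ 0.10

Capital per effective worker breaks even when investment replaces (n + g + δ)·k; here n + g + δ = 0.08.
MPK = 0.45·k^(0.45−1) = 0.45·16.192^(-0.55) ≈ 0.0973.
MPK > 0.08, so the economy is dynamically efficient (under-saving).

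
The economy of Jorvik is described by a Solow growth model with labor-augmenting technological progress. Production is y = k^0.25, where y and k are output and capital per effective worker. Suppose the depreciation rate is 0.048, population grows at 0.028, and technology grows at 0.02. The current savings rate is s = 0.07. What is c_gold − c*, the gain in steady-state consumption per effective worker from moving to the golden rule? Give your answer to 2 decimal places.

Δc ≈ 0.19

Break-even investment rate: n + g + δ = 0.028 + 0.02 + 0.048 = 0.096.
Current steady state (s = 0.07): k* = (0.07/0.096)^(1/0.75) ≈ 0.6563, y* = 0.6563^0.25 ≈ 0.9001, c* = (1−0.07)·0.9001 ≈ 0.8371.
Maximizing c = f(k) − (n+g+δ)·k gives f'(k) = n+g+δ, i.e. 0.25·k^(0.25−1) = 0.096, so k_gold = (0.25/0.096)^(1/0.75) ≈ 3.5828.
y_gold = 3.5828^0.25 ≈ 1.3758, c_gold = y_gold − 0.096·k_gold ≈ 1.0319.
Gain: Δc = 1.0319 − 0.8371 ≈ 0.1948.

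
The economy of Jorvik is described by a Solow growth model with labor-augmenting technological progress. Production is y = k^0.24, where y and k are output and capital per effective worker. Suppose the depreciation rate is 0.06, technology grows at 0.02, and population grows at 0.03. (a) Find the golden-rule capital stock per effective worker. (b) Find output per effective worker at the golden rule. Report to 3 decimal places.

(a) k_gold ≈ 2.791; (b) y_gold ≈ 1.279

Capital per effective worker breaks even when investment replaces (n + g + δ)·k; here n + g + δ = 0.11.
Setting f'(k) = n+g+δ gives 0.24·k^(0.24−1) = 0.11, hence k_gold = (0.24/0.11)^(1/0.76) ≈ 2.7913.
y_gold = 2.7913^0.24 ≈ 1.2794.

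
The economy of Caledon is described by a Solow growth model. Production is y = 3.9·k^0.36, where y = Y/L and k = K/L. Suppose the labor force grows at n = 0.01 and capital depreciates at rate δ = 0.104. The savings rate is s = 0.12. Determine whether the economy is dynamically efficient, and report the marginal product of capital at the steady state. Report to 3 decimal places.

Capital per worker breaks even when investment replaces (n + δ)·k; here n + δ = 0.114.
Steady-state k*: s·A·k^0.36 = 0.114·k gives k* = (0.12·3.9/0.114)^(1/0.64) ≈ 9.0854.
MPK = 0.36·3.9·9.0854^(-0.64) ≈ 0.3420.
MPK > n+δ = 0.114, so the economy is dynamically efficient (under-saving).

dynamically efficient; MPK ≈ 0.342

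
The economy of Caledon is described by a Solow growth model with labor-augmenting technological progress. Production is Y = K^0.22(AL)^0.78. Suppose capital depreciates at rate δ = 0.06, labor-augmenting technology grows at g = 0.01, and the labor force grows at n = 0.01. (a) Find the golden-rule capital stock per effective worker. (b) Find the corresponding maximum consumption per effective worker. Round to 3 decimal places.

Capital per effective worker breaks even when investment replaces (n + g + δ)·k; here n + g + δ = 0.08.
At the golden rule the marginal product of capital equals n+g+δ: 0.22·k^(0.22−1) = 0.08. Solving, k_gold = (0.22/0.08)^(1/0.78) ≈ 3.6580.
y_gold = 3.6580^0.22 ≈ 1.3302; c_gold = y_gold − 0.08·k_gold ≈ 1.0375.

(a) k_gold ≈ 3.658; (b) c_gold ≈ 1.038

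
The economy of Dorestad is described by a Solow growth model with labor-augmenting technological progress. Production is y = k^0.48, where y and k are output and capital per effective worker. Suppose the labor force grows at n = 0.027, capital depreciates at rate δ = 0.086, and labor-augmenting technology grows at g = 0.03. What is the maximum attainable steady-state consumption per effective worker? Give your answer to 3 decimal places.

c_gold ≈ 1.590

The effective depreciation rate is n + g + δ = 0.027 + 0.03 + 0.086 = 0.143.
Setting f'(k) = n+g+δ gives 0.48·k^(0.48−1) = 0.143, hence k_gold = (0.48/0.143)^(1/0.52) ≈ 10.2649.
y_gold = 10.2649^0.48 ≈ 3.0581.
c_gold = y_gold − (n+g+δ)·k_gold = 3.0581 − 0.143·10.2649 ≈ 1.5902.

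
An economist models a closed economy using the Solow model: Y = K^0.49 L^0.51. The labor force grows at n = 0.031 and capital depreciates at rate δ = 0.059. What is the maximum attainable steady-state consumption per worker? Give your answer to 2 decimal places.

c_gold ≈ 2.60

The effective depreciation rate is n + δ = 0.031 + 0.059 = 0.09.
At the golden rule the marginal product of capital equals n+δ: 0.49·k^(0.49−1) = 0.09. Solving, k_gold = (0.49/0.09)^(1/0.51) ≈ 27.7362.
y_gold = 27.7362^0.49 ≈ 5.0944.
c_gold = y_gold − (n+δ)·k_gold = 5.0944 − 0.09·27.7362 ≈ 2.5981.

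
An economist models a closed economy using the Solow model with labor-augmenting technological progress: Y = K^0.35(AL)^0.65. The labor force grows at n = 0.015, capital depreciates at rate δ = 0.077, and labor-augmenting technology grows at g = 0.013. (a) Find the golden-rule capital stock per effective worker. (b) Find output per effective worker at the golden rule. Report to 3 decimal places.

n + g + δ = 0.015 + 0.013 + 0.077 = 0.105.
Setting f'(k) = n+g+δ gives 0.35·k^(0.35−1) = 0.105, hence k_gold = (0.35/0.105)^(1/0.65) ≈ 6.3742.
y_gold = 6.3742^0.35 ≈ 1.9123.

(a) k_gold ≈ 6.374; (b) y_gold ≈ 1.912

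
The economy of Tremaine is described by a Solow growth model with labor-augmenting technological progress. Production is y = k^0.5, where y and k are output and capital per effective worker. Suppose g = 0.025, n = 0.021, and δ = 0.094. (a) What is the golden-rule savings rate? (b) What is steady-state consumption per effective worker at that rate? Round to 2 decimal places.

n + g + δ = 0.021 + 0.025 + 0.094 = 0.14.
For Cobb-Douglas, s_gold equals capital's share: s_gold = 0.5.
Setting f'(k) = n+g+δ gives 0.5·k^(0.5−1) = 0.14, hence k_gold = (0.5/0.14)^(1/0.5) ≈ 12.7551.
y_gold = 12.7551^0.5 ≈ 3.5714; c_gold = (1−0.5)·y_gold ≈ 1.7857.

(a) s_gold = 0.50; (b) c_gold ≈ 1.79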